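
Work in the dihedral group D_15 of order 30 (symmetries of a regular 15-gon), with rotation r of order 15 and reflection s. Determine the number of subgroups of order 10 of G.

3

|G| = 30 and 10 | 30, so subgroups of order 10 are possible by Lagrange.
The subgroups of order 10 are: {e, r^3, r^6, r^9, r^12, rs, r^4s, r^7s, r^10s, r^13s}; {e, r^3, r^6, r^9, r^12, r^2s, r^5s, r^8s, r^11s, r^14s}; {e, r^3, r^6, r^9, r^12, s, r^3s, r^6s, r^9s, r^12s}.
So G has 3 subgroups of order 10.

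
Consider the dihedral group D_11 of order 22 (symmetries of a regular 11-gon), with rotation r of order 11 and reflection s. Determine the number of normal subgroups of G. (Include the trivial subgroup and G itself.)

3

G has 14 subgroups. Checking conjugation-invariance by order — order 1: 1/1 normal; order 2: 0/11 normal; order 11: 1/1 normal; order 22: 1/1 normal.
Total normal subgroups: 3.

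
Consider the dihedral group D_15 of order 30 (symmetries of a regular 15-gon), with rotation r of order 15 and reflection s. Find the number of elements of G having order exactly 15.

The elements of order 15 are: r, r^2, r^4, r^7, r^8, r^11, r^13, r^14.
That's 8.

8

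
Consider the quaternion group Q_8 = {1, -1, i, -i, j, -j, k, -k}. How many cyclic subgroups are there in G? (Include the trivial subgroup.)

A cyclic subgroup of order d is generated by each of its φ(d) elements of order d, so the cyclic subgroups of order d number (#elements of order d)/φ(d).
Cyclic subgroups by order — order 1: 1; order 2: 1; order 4: 3.
Total: 5.

5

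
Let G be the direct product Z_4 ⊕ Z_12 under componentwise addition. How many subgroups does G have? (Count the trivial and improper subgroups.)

30

|G| = 48, so by Lagrange every subgroup order divides 48. Divisors: 1, 2, 3, 4, 6, 8, 12, 16, 24, 48.
Subgroups by order — order 1: 1; order 2: 3; order 3: 1; order 4: 7; order 6: 3; order 8: 3; order 12: 7; order 16: 1; order 24: 3; order 48: 1.
Total: 1 + 3 + 1 + 7 + 3 + 3 + 7 + 1 + 3 + 1 = 30.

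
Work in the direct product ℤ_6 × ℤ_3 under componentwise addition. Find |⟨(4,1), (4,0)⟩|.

|⟨(4,1)⟩| = 3 and |⟨(4,0)⟩| = 3, so |H| is a multiple of lcm(3, 3) = 3 and divides |G| = 18.
Closing under the operation: H = {(0,0), (0,1), (0,2), (2,0), (2,1), (2,2), (4,0), (4,1), (4,2)}, so |H| = 9.

9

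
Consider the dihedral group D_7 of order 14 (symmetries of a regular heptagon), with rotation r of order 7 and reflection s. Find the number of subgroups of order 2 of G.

7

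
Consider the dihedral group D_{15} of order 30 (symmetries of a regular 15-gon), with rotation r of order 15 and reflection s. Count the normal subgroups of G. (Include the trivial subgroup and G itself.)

5

G has 28 subgroups. Checking conjugation-invariance by order — order 1: 1/1 normal; order 2: 0/15 normal; order 3: 1/1 normal; order 5: 1/1 normal; order 6: 0/5 normal; order 10: 0/3 normal; order 15: 1/1 normal; order 30: 1/1 normal.
Total normal subgroups: 5.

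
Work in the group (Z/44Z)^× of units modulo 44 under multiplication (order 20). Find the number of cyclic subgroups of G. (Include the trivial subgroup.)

8

A cyclic subgroup of order d is generated by each of its φ(d) elements of order d, so the cyclic subgroups of order d number (#elements of order d)/φ(d).
Cyclic subgroups by order — order 1: 1; order 2: 3; order 5: 1; order 10: 3.
Total: 8.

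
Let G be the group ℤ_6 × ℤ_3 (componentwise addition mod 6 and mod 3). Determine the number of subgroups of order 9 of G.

1

|G| = 18 and 9 | 18, so subgroups of order 9 are possible by Lagrange.
The subgroups of order 9 are: {(0,0), (0,1), (0,2), (2,0), (2,1), (2,2), (4,0), (4,1), (4,2)}.
So G has 1 subgroup of order 9.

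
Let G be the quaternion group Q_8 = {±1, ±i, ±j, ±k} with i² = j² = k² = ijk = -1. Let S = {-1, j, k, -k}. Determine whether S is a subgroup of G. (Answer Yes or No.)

No

The identity 1 ∉ S, so S is not a subgroup.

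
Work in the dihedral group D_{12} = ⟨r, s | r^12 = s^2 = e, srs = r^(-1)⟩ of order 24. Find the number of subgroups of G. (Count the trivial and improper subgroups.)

|G| = 24, so by Lagrange every subgroup order divides 24. Divisors: 1, 2, 3, 4, 6, 8, 12, 24.
Subgroups by order — order 1: 1; order 2: 13; order 3: 1; order 4: 7; order 6: 5; order 8: 3; order 12: 3; order 24: 1.
Total: 1 + 13 + 1 + 7 + 5 + 3 + 3 + 1 = 34.

34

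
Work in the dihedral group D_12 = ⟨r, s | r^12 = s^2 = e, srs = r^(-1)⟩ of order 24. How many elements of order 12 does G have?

4

The elements of order 12 are: r, r^5, r^7, r^11.
That's 4.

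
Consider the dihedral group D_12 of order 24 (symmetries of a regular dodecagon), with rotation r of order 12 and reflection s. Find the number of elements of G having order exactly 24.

No element of G has order 24 (even though 24 | 24).

0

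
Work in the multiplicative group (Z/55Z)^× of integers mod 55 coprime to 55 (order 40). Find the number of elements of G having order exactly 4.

4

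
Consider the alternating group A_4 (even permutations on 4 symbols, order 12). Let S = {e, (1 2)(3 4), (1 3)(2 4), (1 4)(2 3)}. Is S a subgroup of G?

|S| = 4 divides |G| = 12, consistent with Lagrange.
S contains the identity, every element's inverse is in S, and S is closed under ∘: it is a subgroup.

Yes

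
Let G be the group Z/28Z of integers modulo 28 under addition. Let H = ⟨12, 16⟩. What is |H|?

7

|⟨12⟩| = 7 and |⟨16⟩| = 7, so |H| is a multiple of lcm(7, 7) = 7 and divides |G| = 28.
Closing under the operation: H = {0, 4, 8, 12, 16, 20, 24}, so |H| = 7.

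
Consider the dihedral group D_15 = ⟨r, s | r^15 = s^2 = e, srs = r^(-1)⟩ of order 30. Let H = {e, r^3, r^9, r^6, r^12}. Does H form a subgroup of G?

|H| = 5 divides |G| = 30, consistent with Lagrange.
H contains the identity, every element's inverse is in H, and H is closed under ·: it is a subgroup.
In fact H = ⟨r^9⟩.

Yes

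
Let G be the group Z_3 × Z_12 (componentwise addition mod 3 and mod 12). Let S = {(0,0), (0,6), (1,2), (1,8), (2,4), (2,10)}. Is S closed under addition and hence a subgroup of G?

Yes

|S| = 6 divides |G| = 36, consistent with Lagrange.
S contains the identity, every element's inverse is in S, and S is closed under +: it is a subgroup.
In fact S = ⟨(1,2)⟩.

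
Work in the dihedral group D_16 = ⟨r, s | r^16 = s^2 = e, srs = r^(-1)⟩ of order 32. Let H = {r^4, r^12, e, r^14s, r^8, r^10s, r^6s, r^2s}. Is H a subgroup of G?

Yes

|H| = 8 divides |G| = 32, consistent with Lagrange.
H contains the identity, every element's inverse is in H, and H is closed under ·: it is a subgroup.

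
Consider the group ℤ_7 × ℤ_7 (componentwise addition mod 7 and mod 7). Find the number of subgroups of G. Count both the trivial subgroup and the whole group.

10

|G| = 49, so by Lagrange every subgroup order divides 49. Divisors: 1, 7, 49.
Subgroups by order — order 1: 1; order 7: 8; order 49: 1.
Total: 1 + 8 + 1 = 10.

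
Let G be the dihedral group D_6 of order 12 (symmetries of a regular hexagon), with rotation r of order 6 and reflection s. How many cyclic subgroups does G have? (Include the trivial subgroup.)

A cyclic subgroup of order d is generated by each of its φ(d) elements of order d, so the cyclic subgroups of order d number (#elements of order d)/φ(d).
Cyclic subgroups by order — order 1: 1; order 2: 7; order 3: 1; order 6: 1.
Total: 10.

10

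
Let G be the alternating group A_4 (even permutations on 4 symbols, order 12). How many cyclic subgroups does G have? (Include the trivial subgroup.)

8

Group the elements of G by the cyclic subgroup they generate; each cyclic subgroup of order d accounts for φ(d) elements.
Cyclic subgroups by order — order 1: 1; order 2: 3; order 3: 4.
Total: 8.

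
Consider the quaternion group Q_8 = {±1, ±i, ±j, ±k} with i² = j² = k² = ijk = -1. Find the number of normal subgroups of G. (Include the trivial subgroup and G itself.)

G has 6 subgroups. Checking conjugation-invariance by order — order 1: 1/1 normal; order 2: 1/1 normal; order 4: 3/3 normal; order 8: 1/1 normal.
Total normal subgroups: 6.

6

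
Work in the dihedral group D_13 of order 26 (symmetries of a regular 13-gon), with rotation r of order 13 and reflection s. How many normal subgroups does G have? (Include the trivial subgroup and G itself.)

G has 16 subgroups. Checking conjugation-invariance by order — order 1: 1/1 normal; order 2: 0/13 normal; order 13: 1/1 normal; order 26: 1/1 normal.
Total normal subgroups: 3.

3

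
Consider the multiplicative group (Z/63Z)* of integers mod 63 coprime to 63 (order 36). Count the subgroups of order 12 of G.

|G| = 36 and 12 | 36, so subgroups of order 12 are possible by Lagrange.
The subgroups of order 12 are: {1, 8, 10, 17, 19, 26, 37, 44, 46, 53, 55, 62}; {1, 5, 8, 11, 23, 25, 38, 40, 52, 55, 58, 62}; {1, 8, 13, 20, 22, 29, 34, 41, 43, 50, 55, 62}; {1, 2, 4, 8, 16, 31, 32, 47, 55, 59, 61, 62}.
So G has 4 subgroups of order 12.

4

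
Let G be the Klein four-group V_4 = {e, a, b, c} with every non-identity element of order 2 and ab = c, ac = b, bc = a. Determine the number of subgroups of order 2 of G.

3

|G| = 4 and 2 | 4, so subgroups of order 2 are possible by Lagrange.
The subgroups of order 2 are: {e, a}; {e, b}; {e, c}.
So G has 3 subgroups of order 2.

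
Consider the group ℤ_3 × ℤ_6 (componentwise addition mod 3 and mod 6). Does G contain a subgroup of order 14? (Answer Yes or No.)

No

14 does not divide |G| = 18, so by Lagrange no subgroup of order 14 exists.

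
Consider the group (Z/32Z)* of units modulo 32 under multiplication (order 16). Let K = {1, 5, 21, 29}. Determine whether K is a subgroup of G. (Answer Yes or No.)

5 ∈ K but its inverse 13 ∉ K, so K is not a subgroup.

No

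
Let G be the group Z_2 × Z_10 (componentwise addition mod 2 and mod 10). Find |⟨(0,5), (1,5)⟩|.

4

|⟨(0,5)⟩| = 2 and |⟨(1,5)⟩| = 2, so |H| is a multiple of lcm(2, 2) = 2 and divides |G| = 20.
Closing under the operation: H = {(0,0), (0,5), (1,0), (1,5)}, so |H| = 4.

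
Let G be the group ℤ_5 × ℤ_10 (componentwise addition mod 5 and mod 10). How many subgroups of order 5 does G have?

6

|G| = 50 and 5 | 50, so subgroups of order 5 are possible by Lagrange.
The subgroups of order 5 are: {(0,0), (0,2), (0,4), (0,6), (0,8)}; {(0,0), (1,0), (2,0), (3,0), (4,0)}; {(0,0), (1,2), (2,4), (3,6), (4,8)}; {(0,0), (1,4), (2,8), (3,2), (4,6)}; … (6 in all).
So G has 6 subgroups of order 5.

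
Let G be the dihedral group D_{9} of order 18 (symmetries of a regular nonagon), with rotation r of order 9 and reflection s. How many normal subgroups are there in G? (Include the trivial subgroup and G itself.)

4

G has 16 subgroups. Checking conjugation-invariance by order — order 1: 1/1 normal; order 2: 0/9 normal; order 3: 1/1 normal; order 6: 0/3 normal; order 9: 1/1 normal; order 18: 1/1 normal.
Total normal subgroups: 4.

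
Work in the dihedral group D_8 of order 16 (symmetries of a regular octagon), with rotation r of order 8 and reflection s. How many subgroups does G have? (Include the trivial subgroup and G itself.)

19

|G| = 16, so by Lagrange every subgroup order divides 16. Divisors: 1, 2, 4, 8, 16.
Subgroups by order — order 1: 1; order 2: 9; order 4: 5; order 8: 3; order 16: 1.
Total: 1 + 9 + 5 + 3 + 1 = 19.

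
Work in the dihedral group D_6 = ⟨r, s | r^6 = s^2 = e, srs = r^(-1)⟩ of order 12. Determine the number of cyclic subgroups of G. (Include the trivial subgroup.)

10

Each element a generates a cyclic subgroup ⟨a⟩; distinct elements may generate the same one (a cyclic group of order d has φ(d) generators).
Cyclic subgroups by order — order 1: 1; order 2: 7; order 3: 1; order 6: 1.
Total: 10.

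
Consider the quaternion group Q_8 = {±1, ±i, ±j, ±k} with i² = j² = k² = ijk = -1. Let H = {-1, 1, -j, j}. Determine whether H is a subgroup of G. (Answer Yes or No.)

Yes

|H| = 4 divides |G| = 8, consistent with Lagrange.
H contains the identity, every element's inverse is in H, and H is closed under ·: it is a subgroup.
In fact H = ⟨j⟩.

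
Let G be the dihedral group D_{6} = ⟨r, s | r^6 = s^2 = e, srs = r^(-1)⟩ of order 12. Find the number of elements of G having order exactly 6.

The elements of order 6 are: r, r^5.
That's 2.

2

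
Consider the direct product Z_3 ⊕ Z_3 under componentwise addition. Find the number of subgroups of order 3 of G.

4

|G| = 9 and 3 | 9, so subgroups of order 3 are possible by Lagrange.
The subgroups of order 3 are: {(0,0), (0,1), (0,2)}; {(0,0), (1,0), (2,0)}; {(0,0), (1,1), (2,2)}; {(0,0), (1,2), (2,1)}.
So G has 4 subgroups of order 3.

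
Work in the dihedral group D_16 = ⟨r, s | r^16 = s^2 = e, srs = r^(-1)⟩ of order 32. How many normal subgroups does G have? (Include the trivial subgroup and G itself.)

8

G has 36 subgroups. Checking conjugation-invariance by order — order 1: 1/1 normal; order 2: 1/17 normal; order 4: 1/9 normal; order 8: 1/5 normal; order 16: 3/3 normal; order 32: 1/1 normal.
Total normal subgroups: 8.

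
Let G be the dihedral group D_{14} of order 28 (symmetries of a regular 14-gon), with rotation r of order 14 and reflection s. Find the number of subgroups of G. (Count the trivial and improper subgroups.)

28

|G| = 28, so by Lagrange every subgroup order divides 28. Divisors: 1, 2, 4, 7, 14, 28.
Subgroups by order — order 1: 1; order 2: 15; order 4: 7; order 7: 1; order 14: 3; order 28: 1.
Total: 1 + 15 + 7 + 1 + 3 + 1 = 28.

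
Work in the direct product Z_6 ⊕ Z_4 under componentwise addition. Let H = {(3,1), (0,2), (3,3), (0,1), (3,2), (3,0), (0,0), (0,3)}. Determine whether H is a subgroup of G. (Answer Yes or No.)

Yes

|H| = 8 divides |G| = 24, consistent with Lagrange.
H contains the identity, every element's inverse is in H, and H is closed under +: it is a subgroup.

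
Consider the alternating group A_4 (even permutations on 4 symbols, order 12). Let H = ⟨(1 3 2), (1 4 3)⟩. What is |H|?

12

|⟨(1 3 2)⟩| = 3 and |⟨(1 4 3)⟩| = 3, so |H| is a multiple of lcm(3, 3) = 3 and divides |G| = 12.
Closing {(1 3 2), (1 4 3)} under the group operation gives all of G, so |H| = 12.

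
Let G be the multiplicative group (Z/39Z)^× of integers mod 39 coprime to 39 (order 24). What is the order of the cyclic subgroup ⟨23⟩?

6

Compute successive powers of 23 mod 39: 23, 22, 38, 16, 17, 1; 23^6 ≡ 1 (mod 39).
So |⟨23⟩| = 6.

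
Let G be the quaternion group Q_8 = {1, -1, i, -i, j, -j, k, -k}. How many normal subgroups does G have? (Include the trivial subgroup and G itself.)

G has 6 subgroups. Checking conjugation-invariance by order — order 1: 1/1 normal; order 2: 1/1 normal; order 4: 3/3 normal; order 8: 1/1 normal.
Total normal subgroups: 6.

6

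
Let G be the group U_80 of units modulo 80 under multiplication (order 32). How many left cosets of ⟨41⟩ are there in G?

|⟨41⟩| = 2 and |G| = 32.
By Lagrange, [G : H] = |G|/|H| = 32/2 = 16.

16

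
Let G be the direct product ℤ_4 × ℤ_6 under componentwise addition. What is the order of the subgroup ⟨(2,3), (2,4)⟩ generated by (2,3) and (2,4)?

12

|⟨(2,3)⟩| = 2 and |⟨(2,4)⟩| = 6, so |H| is a multiple of lcm(2, 6) = 6 and divides |G| = 24.
Closing under the operation: H = {(0,0), (0,1), (0,2), (0,3), (0,4), (0,5), (2,0), (2,1), (2,2), (2,3), (2,4), (2,5)}, so |H| = 12.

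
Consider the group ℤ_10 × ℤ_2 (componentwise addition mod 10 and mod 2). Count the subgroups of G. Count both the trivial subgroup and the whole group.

10

|G| = 20, so by Lagrange every subgroup order divides 20. Divisors: 1, 2, 4, 5, 10, 20.
Subgroups by order — order 1: 1; order 2: 3; order 4: 1; order 5: 1; order 10: 3; order 20: 1.
Total: 1 + 3 + 1 + 1 + 3 + 1 = 10.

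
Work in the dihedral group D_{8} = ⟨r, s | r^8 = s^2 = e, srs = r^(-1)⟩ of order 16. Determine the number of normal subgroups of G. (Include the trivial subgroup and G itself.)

7

G has 19 subgroups. Checking conjugation-invariance by order — order 1: 1/1 normal; order 2: 1/9 normal; order 4: 1/5 normal; order 8: 3/3 normal; order 16: 1/1 normal.
Total normal subgroups: 7.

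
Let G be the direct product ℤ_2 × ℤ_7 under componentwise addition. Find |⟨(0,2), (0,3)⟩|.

|⟨(0,2)⟩| = 7 and |⟨(0,3)⟩| = 7, so |H| is a multiple of lcm(7, 7) = 7 and divides |G| = 14.
Closing under the operation: H = {(0,0), (0,1), (0,2), (0,3), (0,4), (0,5), (0,6)}, so |H| = 7.

7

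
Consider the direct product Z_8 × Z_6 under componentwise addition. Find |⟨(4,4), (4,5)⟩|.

|⟨(4,4)⟩| = 6 and |⟨(4,5)⟩| = 6, so |H| is a multiple of lcm(6, 6) = 6 and divides |G| = 48.
Closing under the operation: H = {(0,0), (0,1), (0,2), (0,3), (0,4), (0,5), (4,0), (4,1), (4,2), (4,3), (4,4), (4,5)}, so |H| = 12.

12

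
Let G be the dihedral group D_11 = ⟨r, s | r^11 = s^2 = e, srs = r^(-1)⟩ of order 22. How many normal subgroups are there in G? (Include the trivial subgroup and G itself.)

G has 14 subgroups. Checking conjugation-invariance by order — order 1: 1/1 normal; order 2: 0/11 normal; order 11: 1/1 normal; order 22: 1/1 normal.
Total normal subgroups: 3.

3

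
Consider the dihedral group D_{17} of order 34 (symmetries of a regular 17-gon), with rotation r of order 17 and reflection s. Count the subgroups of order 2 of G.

17

|G| = 34 and 2 | 34, so subgroups of order 2 are possible by Lagrange.
The subgroups of order 2 are: {e, r^10s}; {e, r^11s}; {e, r^12s}; {e, r^13s}; … (17 in all).
So G has 17 subgroups of order 2.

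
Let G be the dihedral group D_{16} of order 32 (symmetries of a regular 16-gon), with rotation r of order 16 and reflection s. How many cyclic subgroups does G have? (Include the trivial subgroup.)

Group the elements of G by the cyclic subgroup they generate; each cyclic subgroup of order d accounts for φ(d) elements.
Cyclic subgroups by order — order 1: 1; order 2: 17; order 4: 1; order 8: 1; order 16: 1.
Total: 21.

21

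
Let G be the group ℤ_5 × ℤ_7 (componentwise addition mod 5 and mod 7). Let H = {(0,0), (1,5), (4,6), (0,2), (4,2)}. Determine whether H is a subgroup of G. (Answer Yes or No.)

No

(0,2) ∈ H but its inverse (0,5) ∉ H, so H is not a subgroup.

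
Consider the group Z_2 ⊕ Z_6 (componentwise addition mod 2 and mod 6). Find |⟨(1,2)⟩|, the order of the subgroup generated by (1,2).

6

The order of (1,2) in Z_2 × Z_6 is lcm(ord(1) in Z_2, ord(2) in Z_6).
ord(1) = 2 and ord(2) = 3, so |⟨(1,2)⟩| = lcm(2, 3) = 6.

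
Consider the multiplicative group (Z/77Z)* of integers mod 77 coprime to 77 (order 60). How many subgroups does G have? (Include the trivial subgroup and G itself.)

|G| = 60, so by Lagrange every subgroup order divides 60. Divisors: 1, 2, 3, 4, 5, 6, 10, 12, 15, 20, 30, 60.
Subgroups by order — order 1: 1; order 2: 3; order 3: 1; order 4: 1; order 5: 1; order 6: 3; order 10: 3; order 12: 1; order 15: 1; order 20: 1; order 30: 3; order 60: 1.
Total: 1 + 3 + 1 + 1 + 1 + 3 + 3 + 1 + 1 + 1 + 3 + 1 = 20.

20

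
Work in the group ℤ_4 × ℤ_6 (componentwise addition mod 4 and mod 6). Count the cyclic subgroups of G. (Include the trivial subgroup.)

12

Group the elements of G by the cyclic subgroup they generate; each cyclic subgroup of order d accounts for φ(d) elements.
Cyclic subgroups by order — order 1: 1; order 2: 3; order 3: 1; order 4: 2; order 6: 3; order 12: 2.
Total: 12.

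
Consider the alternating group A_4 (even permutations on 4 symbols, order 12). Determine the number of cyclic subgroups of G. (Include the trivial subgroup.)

8

Group the elements of G by the cyclic subgroup they generate; each cyclic subgroup of order d accounts for φ(d) elements.
Cyclic subgroups by order — order 1: 1; order 2: 3; order 3: 4.
Total: 8.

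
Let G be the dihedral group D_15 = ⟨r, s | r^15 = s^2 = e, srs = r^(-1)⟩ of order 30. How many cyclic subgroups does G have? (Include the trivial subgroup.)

Group the elements of G by the cyclic subgroup they generate; each cyclic subgroup of order d accounts for φ(d) elements.
Cyclic subgroups by order — order 1: 1; order 2: 15; order 3: 1; order 5: 1; order 15: 1.
Total: 19.

19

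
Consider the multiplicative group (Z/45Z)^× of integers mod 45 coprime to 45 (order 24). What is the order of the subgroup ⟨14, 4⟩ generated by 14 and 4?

|⟨14⟩| = 6 and |⟨4⟩| = 6, so |H| is a multiple of lcm(6, 6) = 6 and divides |G| = 24.
Closing under the operation: H = {1, 4, 11, 14, 16, 19, 26, 29, 31, 34, 41, 44}, so |H| = 12.

12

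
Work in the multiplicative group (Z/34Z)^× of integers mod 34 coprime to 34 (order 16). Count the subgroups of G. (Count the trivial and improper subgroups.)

5

|G| = 16, so by Lagrange every subgroup order divides 16. Divisors: 1, 2, 4, 8, 16.
Subgroups by order — order 1: 1; order 2: 1; order 4: 1; order 8: 1; order 16: 1.
Total: 1 + 1 + 1 + 1 + 1 = 5.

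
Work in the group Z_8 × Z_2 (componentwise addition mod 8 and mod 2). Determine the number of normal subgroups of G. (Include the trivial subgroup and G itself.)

11

G is abelian, so every subgroup is normal.
G has 11 subgroups in total, hence 11 normal subgroups.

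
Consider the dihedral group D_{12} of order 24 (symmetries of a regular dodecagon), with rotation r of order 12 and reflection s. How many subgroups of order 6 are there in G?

5

|G| = 24 and 6 | 24, so subgroups of order 6 are possible by Lagrange.
The subgroups of order 6 are: {e, r^2, r^4, r^6, r^8, r^10}; {e, r^4, r^8, r^2s, r^6s, r^10s}; {e, r^4, r^8, r^3s, r^7s, r^11s}; {e, r^4, r^8, s, r^4s, r^8s}; … (5 in all).
So G has 5 subgroups of order 6.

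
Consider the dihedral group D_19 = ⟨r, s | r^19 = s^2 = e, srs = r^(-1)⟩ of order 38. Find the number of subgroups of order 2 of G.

19

|G| = 38 and 2 | 38, so subgroups of order 2 are possible by Lagrange.
The subgroups of order 2 are: {e, r^10s}; {e, r^11s}; {e, r^12s}; {e, r^13s}; … (19 in all).
So G has 19 subgroups of order 2.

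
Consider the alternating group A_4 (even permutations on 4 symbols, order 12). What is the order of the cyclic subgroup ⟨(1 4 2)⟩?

3

Computing powers of (1 4 2): the smallest k with ((1 4 2))^k = e is k = 3.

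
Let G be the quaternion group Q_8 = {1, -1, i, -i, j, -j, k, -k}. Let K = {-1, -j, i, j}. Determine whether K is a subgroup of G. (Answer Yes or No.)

No

The identity 1 ∉ K, so K is not a subgroup.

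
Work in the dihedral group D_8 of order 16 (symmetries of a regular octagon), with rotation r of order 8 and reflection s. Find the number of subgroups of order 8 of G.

3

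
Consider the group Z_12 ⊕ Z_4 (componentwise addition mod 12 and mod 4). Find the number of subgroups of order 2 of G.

|G| = 48 and 2 | 48, so subgroups of order 2 are possible by Lagrange.
The subgroups of order 2 are: {(0,0), (0,2)}; {(0,0), (6,0)}; {(0,0), (6,2)}.
So G has 3 subgroups of order 2.

3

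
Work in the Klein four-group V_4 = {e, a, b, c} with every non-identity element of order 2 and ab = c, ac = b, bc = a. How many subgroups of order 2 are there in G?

|G| = 4 and 2 | 4, so subgroups of order 2 are possible by Lagrange.
The subgroups of order 2 are: {e, a}; {e, b}; {e, c}.
So G has 3 subgroups of order 2.

3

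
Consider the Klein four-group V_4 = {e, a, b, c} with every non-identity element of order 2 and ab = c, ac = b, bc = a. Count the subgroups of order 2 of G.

|G| = 4 and 2 | 4, so subgroups of order 2 are possible by Lagrange.
The subgroups of order 2 are: {e, a}; {e, b}; {e, c}.
So G has 3 subgroups of order 2.

3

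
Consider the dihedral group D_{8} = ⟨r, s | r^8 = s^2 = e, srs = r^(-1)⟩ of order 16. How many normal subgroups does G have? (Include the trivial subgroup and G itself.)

7

G has 19 subgroups. Checking conjugation-invariance by order — order 1: 1/1 normal; order 2: 1/9 normal; order 4: 1/5 normal; order 8: 3/3 normal; order 16: 1/1 normal.
Total normal subgroups: 7.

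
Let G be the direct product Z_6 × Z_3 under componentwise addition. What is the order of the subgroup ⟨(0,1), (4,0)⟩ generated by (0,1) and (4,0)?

|⟨(0,1)⟩| = 3 and |⟨(4,0)⟩| = 3, so |H| is a multiple of lcm(3, 3) = 3 and divides |G| = 18.
Closing under the operation: H = {(0,0), (0,1), (0,2), (2,0), (2,1), (2,2), (4,0), (4,1), (4,2)}, so |H| = 9.

9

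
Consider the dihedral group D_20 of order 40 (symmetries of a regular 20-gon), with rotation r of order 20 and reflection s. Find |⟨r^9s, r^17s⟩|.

|⟨r^9s⟩| = 2 and |⟨r^17s⟩| = 2, so |H| is a multiple of lcm(2, 2) = 2 and divides |G| = 40.
Closing under the operation: H = {e, r^4, r^8, r^12, r^16, rs, r^5s, r^9s, r^13s, r^17s}, so |H| = 10.

10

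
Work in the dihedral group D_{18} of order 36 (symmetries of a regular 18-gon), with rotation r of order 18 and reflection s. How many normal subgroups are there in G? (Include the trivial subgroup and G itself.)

9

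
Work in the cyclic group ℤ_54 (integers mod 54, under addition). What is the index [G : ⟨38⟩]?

2

|⟨38⟩| = 27 and |G| = 54.
By Lagrange, [G : H] = |G|/|H| = 54/27 = 2.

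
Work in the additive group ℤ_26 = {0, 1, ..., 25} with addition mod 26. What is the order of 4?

13

In ℤ_26, the order of an element a is n/gcd(a, n).
gcd(4, 26) = 2, so |⟨4⟩| = 26/2 = 13.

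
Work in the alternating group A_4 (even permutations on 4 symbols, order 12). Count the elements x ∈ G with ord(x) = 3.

8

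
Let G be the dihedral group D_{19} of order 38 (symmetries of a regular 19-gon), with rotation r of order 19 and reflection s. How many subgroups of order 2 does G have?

|G| = 38 and 2 | 38, so subgroups of order 2 are possible by Lagrange.
The subgroups of order 2 are: {e, r^10s}; {e, r^11s}; {e, r^12s}; {e, r^13s}; … (19 in all).
So G has 19 subgroups of order 2.

19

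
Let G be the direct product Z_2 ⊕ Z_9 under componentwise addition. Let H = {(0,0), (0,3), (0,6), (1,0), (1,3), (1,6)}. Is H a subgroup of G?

Yes

|H| = 6 divides |G| = 18, consistent with Lagrange.
H contains the identity, every element's inverse is in H, and H is closed under +: it is a subgroup.
In fact H = ⟨(1,6)⟩.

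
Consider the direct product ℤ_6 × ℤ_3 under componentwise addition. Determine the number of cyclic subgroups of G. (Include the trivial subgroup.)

Group the elements of G by the cyclic subgroup they generate; each cyclic subgroup of order d accounts for φ(d) elements.
Cyclic subgroups by order — order 1: 1; order 2: 1; order 3: 4; order 6: 4.
Total: 10.

10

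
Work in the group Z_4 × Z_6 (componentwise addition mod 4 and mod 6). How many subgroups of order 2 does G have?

3

|G| = 24 and 2 | 24, so subgroups of order 2 are possible by Lagrange.
The subgroups of order 2 are: {(0,0), (0,3)}; {(0,0), (2,0)}; {(0,0), (2,3)}.
So G has 3 subgroups of order 2.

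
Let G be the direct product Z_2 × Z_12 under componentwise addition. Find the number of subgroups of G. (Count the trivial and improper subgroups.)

|G| = 24, so by Lagrange every subgroup order divides 24. Divisors: 1, 2, 3, 4, 6, 8, 12, 24.
Subgroups by order — order 1: 1; order 2: 3; order 3: 1; order 4: 3; order 6: 3; order 8: 1; order 12: 3; order 24: 1.
Total: 1 + 3 + 1 + 3 + 3 + 1 + 3 + 1 = 16.

16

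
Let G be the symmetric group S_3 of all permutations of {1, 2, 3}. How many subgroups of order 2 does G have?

|G| = 6 and 2 | 6, so subgroups of order 2 are possible by Lagrange.
The subgroups of order 2 are: {e, (1 2)}; {e, (1 3)}; {e, (2 3)}.
So G has 3 subgroups of order 2.

3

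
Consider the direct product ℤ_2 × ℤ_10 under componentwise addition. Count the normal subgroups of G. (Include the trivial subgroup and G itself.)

10

G is abelian, so every subgroup is normal.
G has 10 subgroups in total, hence 10 normal subgroups.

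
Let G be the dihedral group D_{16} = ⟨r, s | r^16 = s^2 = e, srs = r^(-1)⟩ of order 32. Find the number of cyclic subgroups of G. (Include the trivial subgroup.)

Each element a generates a cyclic subgroup ⟨a⟩; distinct elements may generate the same one (a cyclic group of order d has φ(d) generators).
Cyclic subgroups by order — order 1: 1; order 2: 17; order 4: 1; order 8: 1; order 16: 1.
Total: 21.

21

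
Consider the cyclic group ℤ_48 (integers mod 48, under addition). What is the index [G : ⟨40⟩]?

8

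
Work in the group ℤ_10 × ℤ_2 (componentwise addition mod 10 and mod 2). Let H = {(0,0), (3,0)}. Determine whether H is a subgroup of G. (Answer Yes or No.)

No

(3,0) ∈ H but its inverse (7,0) ∉ H, so H is not a subgroup.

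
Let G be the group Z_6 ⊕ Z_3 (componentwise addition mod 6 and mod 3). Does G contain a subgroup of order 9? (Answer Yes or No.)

Yes

9 | 18. A subgroup of order 9 is {(0,0), (0,1), (0,2), (2,0), (2,1), (2,2), (4,0), (4,1), (4,2)}.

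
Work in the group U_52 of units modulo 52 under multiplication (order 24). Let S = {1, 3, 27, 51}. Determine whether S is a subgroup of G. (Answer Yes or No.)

No

3 ∈ S but its inverse 35 ∉ S, so S is not a subgroup.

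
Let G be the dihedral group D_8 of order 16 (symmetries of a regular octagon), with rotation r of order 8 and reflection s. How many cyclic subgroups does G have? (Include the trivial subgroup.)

Group the elements of G by the cyclic subgroup they generate; each cyclic subgroup of order d accounts for φ(d) elements.
Cyclic subgroups by order — order 1: 1; order 2: 9; order 4: 1; order 8: 1.
Total: 12.

12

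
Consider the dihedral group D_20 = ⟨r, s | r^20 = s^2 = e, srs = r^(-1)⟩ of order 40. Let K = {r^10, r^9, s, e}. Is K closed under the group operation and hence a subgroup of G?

r^9 ∈ K but its inverse r^11 ∉ K, so K is not a subgroup.

No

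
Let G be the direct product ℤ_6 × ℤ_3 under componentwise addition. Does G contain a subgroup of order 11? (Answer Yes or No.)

No

11 does not divide |G| = 18, so by Lagrange no subgroup of order 11 exists.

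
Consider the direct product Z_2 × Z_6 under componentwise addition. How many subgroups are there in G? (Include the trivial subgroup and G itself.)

10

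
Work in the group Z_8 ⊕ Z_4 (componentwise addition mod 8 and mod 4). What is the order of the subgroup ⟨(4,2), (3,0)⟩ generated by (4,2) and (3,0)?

|⟨(4,2)⟩| = 2 and |⟨(3,0)⟩| = 8, so |H| is a multiple of lcm(2, 8) = 8 and divides |G| = 32.
Closing under the operation: H = {(0,0), (0,2), (1,0), (1,2), (2,0), (2,2), (3,0), (3,2), (4,0), (4,2), (5,0), (5,2), (6,0), (6,2), (7,0), (7,2)}, so |H| = 16.

16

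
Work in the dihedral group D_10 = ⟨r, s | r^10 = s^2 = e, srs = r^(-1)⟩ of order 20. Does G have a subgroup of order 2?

Yes

2 | 20. A subgroup of order 2 is {e, r^2s}.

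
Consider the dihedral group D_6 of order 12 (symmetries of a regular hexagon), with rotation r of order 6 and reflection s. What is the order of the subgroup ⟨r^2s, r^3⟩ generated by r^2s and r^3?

4

|⟨r^2s⟩| = 2 and |⟨r^3⟩| = 2, so |H| is a multiple of lcm(2, 2) = 2 and divides |G| = 12.
Closing under the operation: H = {e, r^3, r^2s, r^5s}, so |H| = 4.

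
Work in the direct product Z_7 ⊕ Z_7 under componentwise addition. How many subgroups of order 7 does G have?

|G| = 49 and 7 | 49, so subgroups of order 7 are possible by Lagrange.
The subgroups of order 7 are: {(0,0), (0,1), (0,2), (0,3), (0,4), (0,5), (0,6)}; {(0,0), (1,0), (2,0), (3,0), (4,0), (5,0), (6,0)}; {(0,0), (1,1), (2,2), (3,3), (4,4), (5,5), (6,6)}; {(0,0), (1,2), (2,4), (3,6), (4,1), (5,3), (6,5)}; … (8 in all).
So G has 8 subgroups of order 7.

8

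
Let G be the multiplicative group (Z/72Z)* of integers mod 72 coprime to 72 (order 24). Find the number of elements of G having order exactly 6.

14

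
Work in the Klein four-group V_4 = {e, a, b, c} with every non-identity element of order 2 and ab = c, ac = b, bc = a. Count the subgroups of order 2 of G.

|G| = 4 and 2 | 4, so subgroups of order 2 are possible by Lagrange.
The subgroups of order 2 are: {e, a}; {e, b}; {e, c}.
So G has 3 subgroups of order 2.

3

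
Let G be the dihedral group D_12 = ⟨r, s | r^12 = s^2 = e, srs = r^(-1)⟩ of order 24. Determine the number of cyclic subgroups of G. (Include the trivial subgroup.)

Group the elements of G by the cyclic subgroup they generate; each cyclic subgroup of order d accounts for φ(d) elements.
Cyclic subgroups by order — order 1: 1; order 2: 13; order 3: 1; order 4: 1; order 6: 1; order 12: 1.
Total: 18.

18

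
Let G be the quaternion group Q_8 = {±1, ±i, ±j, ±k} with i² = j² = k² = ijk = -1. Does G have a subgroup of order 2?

2 | 8. A subgroup of order 2 is {1, -1}.

Yes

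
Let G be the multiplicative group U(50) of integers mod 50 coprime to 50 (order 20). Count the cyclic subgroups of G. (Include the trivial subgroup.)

6

Each element a generates a cyclic subgroup ⟨a⟩; distinct elements may generate the same one (a cyclic group of order d has φ(d) generators).
Cyclic subgroups by order — order 1: 1; order 2: 1; order 4: 1; order 5: 1; order 10: 1; order 20: 1.
Total: 6.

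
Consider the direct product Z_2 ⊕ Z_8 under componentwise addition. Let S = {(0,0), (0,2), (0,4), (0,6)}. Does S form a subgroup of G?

|S| = 4 divides |G| = 16, consistent with Lagrange.
S contains the identity, every element's inverse is in S, and S is closed under +: it is a subgroup.
In fact S = ⟨(0,2)⟩.

Yes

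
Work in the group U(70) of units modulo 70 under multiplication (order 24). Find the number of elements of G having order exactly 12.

8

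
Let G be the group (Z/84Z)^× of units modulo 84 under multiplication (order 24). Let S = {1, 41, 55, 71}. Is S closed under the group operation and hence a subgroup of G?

Yes

|S| = 4 divides |G| = 24, consistent with Lagrange.
S contains the identity, every element's inverse is in S, and S is closed under ·: it is a subgroup.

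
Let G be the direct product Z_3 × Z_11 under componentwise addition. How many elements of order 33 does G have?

20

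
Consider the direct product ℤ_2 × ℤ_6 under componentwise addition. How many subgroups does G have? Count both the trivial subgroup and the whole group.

|G| = 12, so by Lagrange every subgroup order divides 12. Divisors: 1, 2, 3, 4, 6, 12.
Subgroups by order — order 1: 1; order 2: 3; order 3: 1; order 4: 1; order 6: 3; order 12: 1.
Total: 1 + 3 + 1 + 1 + 3 + 1 = 10.

10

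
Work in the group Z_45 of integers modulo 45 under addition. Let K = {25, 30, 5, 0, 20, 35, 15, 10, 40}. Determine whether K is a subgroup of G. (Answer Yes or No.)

Yes

|K| = 9 divides |G| = 45, consistent with Lagrange.
K contains the identity, every element's inverse is in K, and K is closed under +: it is a subgroup.
In fact K = ⟨35⟩.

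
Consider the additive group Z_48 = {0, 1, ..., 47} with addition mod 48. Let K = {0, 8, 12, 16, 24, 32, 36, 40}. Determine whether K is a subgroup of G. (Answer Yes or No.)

Closure fails: 32 + 36 = 20 ∉ K. So K is not a subgroup.

No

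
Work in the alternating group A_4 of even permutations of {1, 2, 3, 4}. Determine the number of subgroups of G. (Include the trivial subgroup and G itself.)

|G| = 12, so by Lagrange every subgroup order divides 12. Divisors: 1, 2, 3, 4, 6, 12.
Subgroups by order — order 1: 1; order 2: 3; order 3: 4; order 4: 1; order 6: 0; order 12: 1.
Total: 1 + 3 + 4 + 1 + 0 + 1 = 10.

10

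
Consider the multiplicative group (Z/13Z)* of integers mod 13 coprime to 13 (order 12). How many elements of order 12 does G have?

The elements of order 12 are: 2, 6, 7, 11.
That's 4.

4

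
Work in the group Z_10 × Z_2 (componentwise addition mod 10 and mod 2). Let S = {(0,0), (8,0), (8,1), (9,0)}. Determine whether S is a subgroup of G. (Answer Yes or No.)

No

(9,0) ∈ S but its inverse (1,0) ∉ S, so S is not a subgroup.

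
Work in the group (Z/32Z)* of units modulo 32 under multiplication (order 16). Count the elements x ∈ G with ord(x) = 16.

0

No element of G has order 16 (even though 16 | 16).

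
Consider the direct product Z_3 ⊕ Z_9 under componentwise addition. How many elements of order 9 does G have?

18

An element (a,b) has order lcm(ord(a), ord(b)); count pairs with lcm equal to 9.
Enumerating gives 18 such elements.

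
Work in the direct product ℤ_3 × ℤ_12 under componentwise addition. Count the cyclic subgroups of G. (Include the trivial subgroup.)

15

Each element a generates a cyclic subgroup ⟨a⟩; distinct elements may generate the same one (a cyclic group of order d has φ(d) generators).
Cyclic subgroups by order — order 1: 1; order 2: 1; order 3: 4; order 4: 1; order 6: 4; order 12: 4.
Total: 15.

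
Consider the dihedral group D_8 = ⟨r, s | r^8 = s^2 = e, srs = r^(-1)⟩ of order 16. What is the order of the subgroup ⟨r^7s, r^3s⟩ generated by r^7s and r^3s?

4

|⟨r^7s⟩| = 2 and |⟨r^3s⟩| = 2, so |H| is a multiple of lcm(2, 2) = 2 and divides |G| = 16.
Closing under the operation: H = {e, r^4, r^3s, r^7s}, so |H| = 4.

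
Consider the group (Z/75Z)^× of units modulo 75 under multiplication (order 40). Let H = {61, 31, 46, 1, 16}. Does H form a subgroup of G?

|H| = 5 divides |G| = 40, consistent with Lagrange.
H contains the identity, every element's inverse is in H, and H is closed under ·: it is a subgroup.
In fact H = ⟨16⟩.

Yes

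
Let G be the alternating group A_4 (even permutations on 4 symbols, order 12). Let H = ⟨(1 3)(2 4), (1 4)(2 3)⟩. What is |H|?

|⟨(1 3)(2 4)⟩| = 2 and |⟨(1 4)(2 3)⟩| = 2, so |H| is a multiple of lcm(2, 2) = 2 and divides |G| = 12.
Closing under the operation: H = {e, (1 2)(3 4), (1 3)(2 4), (1 4)(2 3)}, so |H| = 4.

4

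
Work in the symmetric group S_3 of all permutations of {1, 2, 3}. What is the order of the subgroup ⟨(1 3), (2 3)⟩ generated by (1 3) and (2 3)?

6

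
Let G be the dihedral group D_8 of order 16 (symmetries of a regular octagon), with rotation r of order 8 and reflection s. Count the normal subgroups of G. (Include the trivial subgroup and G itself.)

G has 19 subgroups. Checking conjugation-invariance by order — order 1: 1/1 normal; order 2: 1/9 normal; order 4: 1/5 normal; order 8: 3/3 normal; order 16: 1/1 normal.
Total normal subgroups: 7.

7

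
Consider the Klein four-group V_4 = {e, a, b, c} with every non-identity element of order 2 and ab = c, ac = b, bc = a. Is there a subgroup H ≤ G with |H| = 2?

Yes

2 | 4. A subgroup of order 2 is {e, a}.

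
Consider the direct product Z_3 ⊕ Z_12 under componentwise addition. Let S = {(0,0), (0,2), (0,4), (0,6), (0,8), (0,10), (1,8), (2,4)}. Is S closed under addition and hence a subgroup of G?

|S| = 8 does not divide |G| = 36, so by Lagrange S is not a subgroup.

No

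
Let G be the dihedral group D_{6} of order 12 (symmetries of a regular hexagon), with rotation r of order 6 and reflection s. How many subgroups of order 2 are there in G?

7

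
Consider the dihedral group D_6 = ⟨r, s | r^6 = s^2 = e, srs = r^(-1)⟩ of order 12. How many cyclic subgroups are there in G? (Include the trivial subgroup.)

10

Group the elements of G by the cyclic subgroup they generate; each cyclic subgroup of order d accounts for φ(d) elements.
Cyclic subgroups by order — order 1: 1; order 2: 7; order 3: 1; order 6: 1.
Total: 10.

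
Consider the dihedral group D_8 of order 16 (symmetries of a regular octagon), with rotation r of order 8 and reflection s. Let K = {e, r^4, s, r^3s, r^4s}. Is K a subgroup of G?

No

|K| = 5 does not divide |G| = 16, so by Lagrange K is not a subgroup.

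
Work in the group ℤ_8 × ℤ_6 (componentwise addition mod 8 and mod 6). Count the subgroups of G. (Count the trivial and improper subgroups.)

22

|G| = 48, so by Lagrange every subgroup order divides 48. Divisors: 1, 2, 3, 4, 6, 8, 12, 16, 24, 48.
Subgroups by order — order 1: 1; order 2: 3; order 3: 1; order 4: 3; order 6: 3; order 8: 3; order 12: 3; order 16: 1; order 24: 3; order 48: 1.
Total: 1 + 3 + 1 + 3 + 3 + 3 + 3 + 1 + 3 + 1 = 22.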